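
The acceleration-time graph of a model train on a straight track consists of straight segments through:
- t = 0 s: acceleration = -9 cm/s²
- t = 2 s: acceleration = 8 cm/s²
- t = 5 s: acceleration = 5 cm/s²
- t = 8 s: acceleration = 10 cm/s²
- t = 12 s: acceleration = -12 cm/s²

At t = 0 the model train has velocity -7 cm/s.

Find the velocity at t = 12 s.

30 cm/s

Δv equals the area under the a-t graph; then v = v₀ + Δv.
0–2 s: ½(-9 + 8)(2) = -1 cm/s
2–5 s: ½(8 + 5)(3) = 19.5 cm/s
5–8 s: ½(5 + 10)(3) = 22.5 cm/s
8–12 s: ½(10 + -12)(4) = -4 cm/s
Δv = 37 cm/s, so v(12) = -7 + (37) = 30 cm/s.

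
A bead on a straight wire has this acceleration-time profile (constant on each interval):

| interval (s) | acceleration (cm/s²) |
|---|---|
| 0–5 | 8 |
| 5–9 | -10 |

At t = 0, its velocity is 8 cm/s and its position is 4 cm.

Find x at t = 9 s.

256 cm

On each constant-a segment, Δv = aΔt and Δx = v₀Δt + ½aΔt²; chain segment to segment.
0–5 s: v starts 8 cm/s; Δx = 8·5 + ½·8·5² = 140 cm; v ends 48 cm/s.
5–9 s: v starts 48 cm/s; Δx = 48·4 + ½·-10·4² = 112 cm; v ends 8 cm/s.
x(9) = 4 + Σ Δx = 256 cm.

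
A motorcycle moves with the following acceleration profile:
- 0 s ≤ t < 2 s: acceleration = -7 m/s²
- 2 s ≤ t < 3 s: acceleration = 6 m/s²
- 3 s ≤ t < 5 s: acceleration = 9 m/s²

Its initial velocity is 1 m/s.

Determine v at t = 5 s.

11 m/s

Δv equals the area under the a-t graph; then v = v₀ + Δv.
0–2 s: -7 × 2 = -14 m/s
2–3 s: 6 × 1 = 6 m/s
3–5 s: 9 × 2 = 18 m/s
Δv = 10 m/s, so v(5) = 1 + (10) = 11 m/s.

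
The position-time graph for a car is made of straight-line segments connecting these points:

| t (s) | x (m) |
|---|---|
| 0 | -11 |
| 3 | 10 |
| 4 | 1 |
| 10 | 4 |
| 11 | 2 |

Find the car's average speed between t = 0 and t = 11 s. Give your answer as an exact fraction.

Average speed = (total path length)/(elapsed time); on a piecewise-linear x-t graph the path length is Σ|Δx|.
0–3 s: |Δx| = |10 − -11| = 21 m
3–4 s: |Δx| = |1 − 10| = 9 m
4–10 s: |Δx| = |4 − 1| = 3 m
10–11 s: |Δx| = |2 − 4| = 2 m
Total path = 35 m; average speed = 35/11 = 35/11 m/s.

35/11 m/s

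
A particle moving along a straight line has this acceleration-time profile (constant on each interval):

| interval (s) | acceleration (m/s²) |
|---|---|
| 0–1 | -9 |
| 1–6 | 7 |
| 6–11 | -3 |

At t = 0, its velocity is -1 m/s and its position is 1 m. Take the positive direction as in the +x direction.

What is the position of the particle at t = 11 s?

On each constant-a segment, Δv = aΔt and Δx = v₀Δt + ½aΔt²; chain segment to segment.
0–1 s: v starts -1 m/s; Δx = -1·1 + ½·-9·1² = -5.5 m; v ends -10 m/s.
1–6 s: v starts -10 m/s; Δx = -10·5 + ½·7·5² = 37.5 m; v ends 25 m/s.
6–11 s: v starts 25 m/s; Δx = 25·5 + ½·-3·5² = 87.5 m; v ends 10 m/s.
x(11) = 1 + Σ Δx = 120.5 m.

120.5 m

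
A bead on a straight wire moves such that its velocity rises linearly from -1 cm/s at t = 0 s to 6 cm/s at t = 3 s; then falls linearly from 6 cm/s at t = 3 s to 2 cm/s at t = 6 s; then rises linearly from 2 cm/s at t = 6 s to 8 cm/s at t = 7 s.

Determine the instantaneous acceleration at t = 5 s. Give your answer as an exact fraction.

-4/3 cm/s²

Acceleration is the slope of the v-t graph on 3–6 s: (2 − 6)/(6 − 3) = -4/3 cm/s².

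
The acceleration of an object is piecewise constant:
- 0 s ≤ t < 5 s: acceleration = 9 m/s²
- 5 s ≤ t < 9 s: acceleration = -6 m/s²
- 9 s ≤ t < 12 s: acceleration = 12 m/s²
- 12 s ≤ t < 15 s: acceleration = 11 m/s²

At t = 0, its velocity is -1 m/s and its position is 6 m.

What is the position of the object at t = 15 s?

573 m

On each constant-a segment, Δv = aΔt and Δx = v₀Δt + ½aΔt²; chain segment to segment.
0–5 s: v starts -1 m/s; Δx = -1·5 + ½·9·5² = 107.5 m; v ends 44 m/s.
5–9 s: v starts 44 m/s; Δx = 44·4 + ½·-6·4² = 128 m; v ends 20 m/s.
9–12 s: v starts 20 m/s; Δx = 20·3 + ½·12·3² = 114 m; v ends 56 m/s.
12–15 s: v starts 56 m/s; Δx = 56·3 + ½·11·3² = 217.5 m; v ends 89 m/s.
x(15) = 6 + Σ Δx = 573 m.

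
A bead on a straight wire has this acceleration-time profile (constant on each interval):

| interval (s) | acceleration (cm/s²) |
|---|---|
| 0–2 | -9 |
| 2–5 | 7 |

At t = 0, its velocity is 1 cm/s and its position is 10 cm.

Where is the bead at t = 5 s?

-25.5 cm

On each constant-a segment, Δv = aΔt and Δx = v₀Δt + ½aΔt²; chain segment to segment.
0–2 s: v starts 1 cm/s; Δx = 1·2 + ½·-9·2² = -16 cm; v ends -17 cm/s.
2–5 s: v starts -17 cm/s; Δx = -17·3 + ½·7·3² = -19.5 cm; v ends 4 cm/s.
x(5) = 10 + Σ Δx = -25.5 cm.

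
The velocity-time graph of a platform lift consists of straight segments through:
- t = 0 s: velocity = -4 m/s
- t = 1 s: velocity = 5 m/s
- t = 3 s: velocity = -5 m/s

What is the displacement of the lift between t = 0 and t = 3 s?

0.5 m

Displacement is the signed area under the v-t curve.
0–1 s: ½(-4 + 5)(1) = 0.5 m
1–3 s: ½(5 + -5)(2) = 0 m
Net displacement = 0.5 m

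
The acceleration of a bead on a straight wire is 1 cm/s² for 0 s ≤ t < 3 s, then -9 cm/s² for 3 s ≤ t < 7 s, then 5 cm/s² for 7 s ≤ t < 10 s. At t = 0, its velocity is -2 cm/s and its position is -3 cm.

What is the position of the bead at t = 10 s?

-155 cm

On each constant-a segment, Δv = aΔt and Δx = v₀Δt + ½aΔt²; chain segment to segment.
0–3 s: v starts -2 cm/s; Δx = -2·3 + ½·1·3² = -1.5 cm; v ends 1 cm/s.
3–7 s: v starts 1 cm/s; Δx = 1·4 + ½·-9·4² = -68 cm; v ends -35 cm/s.
7–10 s: v starts -35 cm/s; Δx = -35·3 + ½·5·3² = -82.5 cm; v ends -20 cm/s.
x(10) = -3 + Σ Δx = -155 cm.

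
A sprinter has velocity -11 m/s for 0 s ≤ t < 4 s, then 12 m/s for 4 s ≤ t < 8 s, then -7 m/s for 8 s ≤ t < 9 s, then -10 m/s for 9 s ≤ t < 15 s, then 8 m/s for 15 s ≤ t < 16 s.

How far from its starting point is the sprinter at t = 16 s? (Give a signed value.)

Net displacement equals the area under the velocity-time graph (areas below the axis count negative).
0–4 s: -11 × 4 = -44 m
4–8 s: 12 × 4 = 48 m
8–9 s: -7 × 1 = -7 m
9–15 s: -10 × 6 = -60 m
15–16 s: 8 × 1 = 8 m
Net displacement = -55 m

-55 m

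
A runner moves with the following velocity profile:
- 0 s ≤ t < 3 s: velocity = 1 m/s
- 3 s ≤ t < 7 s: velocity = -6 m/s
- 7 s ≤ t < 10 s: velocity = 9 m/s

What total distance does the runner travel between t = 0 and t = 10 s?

Total distance travelled is ∫|v| dt — sum the magnitudes of each area piece.
0–3 s: |1| × 3 = 3 m
3–7 s: |-6| × 4 = 24 m
7–10 s: |9| × 3 = 27 m
Total distance = 54 m

54 m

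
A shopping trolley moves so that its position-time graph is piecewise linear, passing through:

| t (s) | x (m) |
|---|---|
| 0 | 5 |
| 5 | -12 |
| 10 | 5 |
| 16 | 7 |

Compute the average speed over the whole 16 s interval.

2.25 m/s

Average speed = (total path length)/(elapsed time); on a piecewise-linear x-t graph the path length is Σ|Δx|.
0–5 s: |Δx| = |-12 − 5| = 17 m
5–10 s: |Δx| = |5 − -12| = 17 m
10–16 s: |Δx| = |7 − 5| = 2 m
Total path = 36 m; average speed = 36/16 = 2.25 m/s.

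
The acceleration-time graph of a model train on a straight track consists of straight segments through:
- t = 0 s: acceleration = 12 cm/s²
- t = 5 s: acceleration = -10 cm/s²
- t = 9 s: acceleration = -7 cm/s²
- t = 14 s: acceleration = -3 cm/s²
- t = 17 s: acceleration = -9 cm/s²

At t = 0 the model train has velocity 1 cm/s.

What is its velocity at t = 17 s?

-71 cm/s

Δv equals the area under the a-t graph; then v = v₀ + Δv.
0–5 s: ½(12 + -10)(5) = 5 cm/s
5–9 s: ½(-10 + -7)(4) = -34 cm/s
9–14 s: ½(-7 + -3)(5) = -25 cm/s
14–17 s: ½(-3 + -9)(3) = -18 cm/s
Δv = -72 cm/s, so v(17) = 1 + (-72) = -71 cm/s.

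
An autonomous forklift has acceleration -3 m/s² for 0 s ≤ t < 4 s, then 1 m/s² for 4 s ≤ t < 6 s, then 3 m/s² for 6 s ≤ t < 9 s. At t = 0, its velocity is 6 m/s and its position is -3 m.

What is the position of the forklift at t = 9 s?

On each constant-a segment, Δv = aΔt and Δx = v₀Δt + ½aΔt²; chain segment to segment.
0–4 s: v starts 6 m/s; Δx = 6·4 + ½·-3·4² = 0 m; v ends -6 m/s.
4–6 s: v starts -6 m/s; Δx = -6·2 + ½·1·2² = -10 m; v ends -4 m/s.
6–9 s: v starts -4 m/s; Δx = -4·3 + ½·3·3² = 1.5 m; v ends 5 m/s.
x(9) = -3 + Σ Δx = -11.5 m.

-11.5 m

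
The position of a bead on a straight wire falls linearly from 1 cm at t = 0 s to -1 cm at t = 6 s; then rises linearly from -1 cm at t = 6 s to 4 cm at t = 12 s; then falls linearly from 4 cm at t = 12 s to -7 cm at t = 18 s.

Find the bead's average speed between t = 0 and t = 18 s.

Average speed = (total path length)/(elapsed time); on a piecewise-linear x-t graph the path length is Σ|Δx|.
0–6 s: |Δx| = |-1 − 1| = 2 cm
6–12 s: |Δx| = |4 − -1| = 5 cm
12–18 s: |Δx| = |-7 − 4| = 11 cm
Total path = 18 cm; average speed = 18/18 = 1 cm/s.

1 cm/s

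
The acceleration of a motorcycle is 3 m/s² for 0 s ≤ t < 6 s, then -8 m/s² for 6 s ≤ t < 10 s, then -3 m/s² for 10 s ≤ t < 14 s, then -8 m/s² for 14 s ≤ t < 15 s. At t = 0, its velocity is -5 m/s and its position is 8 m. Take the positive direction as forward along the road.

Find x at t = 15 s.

-115 m

On each constant-a segment, Δv = aΔt and Δx = v₀Δt + ½aΔt²; chain segment to segment.
0–6 s: v starts -5 m/s; Δx = -5·6 + ½·3·6² = 24 m; v ends 13 m/s.
6–10 s: v starts 13 m/s; Δx = 13·4 + ½·-8·4² = -12 m; v ends -19 m/s.
10–14 s: v starts -19 m/s; Δx = -19·4 + ½·-3·4² = -100 m; v ends -31 m/s.
14–15 s: v starts -31 m/s; Δx = -31·1 + ½·-8·1² = -35 m; v ends -39 m/s.
x(15) = 8 + Σ Δx = -115 m.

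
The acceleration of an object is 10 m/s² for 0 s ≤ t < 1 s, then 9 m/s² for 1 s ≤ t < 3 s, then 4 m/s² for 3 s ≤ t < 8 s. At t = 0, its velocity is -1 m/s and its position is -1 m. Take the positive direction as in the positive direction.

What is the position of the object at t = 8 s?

224 m

On each constant-a segment, Δv = aΔt and Δx = v₀Δt + ½aΔt²; chain segment to segment.
0–1 s: v starts -1 m/s; Δx = -1·1 + ½·10·1² = 4 m; v ends 9 m/s.
1–3 s: v starts 9 m/s; Δx = 9·2 + ½·9·2² = 36 m; v ends 27 m/s.
3–8 s: v starts 27 m/s; Δx = 27·5 + ½·4·5² = 185 m; v ends 47 m/s.
x(8) = -1 + Σ Δx = 224 m.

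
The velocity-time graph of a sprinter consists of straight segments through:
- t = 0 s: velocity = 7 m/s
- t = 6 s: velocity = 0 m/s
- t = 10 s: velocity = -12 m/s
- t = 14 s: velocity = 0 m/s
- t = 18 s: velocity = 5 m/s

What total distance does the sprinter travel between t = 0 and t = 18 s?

79 m

Distance (not displacement) is the total path length: add the absolute areas under v-t.
0–6 s: |½(7 + 0)(6)| = 21 m
6–10 s: |½(0 + -12)(4)| = 24 m
10–14 s: |½(-12 + 0)(4)| = 24 m
14–18 s: |½(0 + 5)(4)| = 10 m
Total distance = 79 m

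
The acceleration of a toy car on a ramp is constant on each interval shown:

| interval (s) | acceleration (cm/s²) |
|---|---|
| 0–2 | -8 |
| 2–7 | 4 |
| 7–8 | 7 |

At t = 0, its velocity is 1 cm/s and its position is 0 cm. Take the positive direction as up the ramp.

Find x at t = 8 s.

On each constant-a segment, Δv = aΔt and Δx = v₀Δt + ½aΔt²; chain segment to segment.
0–2 s: v starts 1 cm/s; Δx = 1·2 + ½·-8·2² = -14 cm; v ends -15 cm/s.
2–7 s: v starts -15 cm/s; Δx = -15·5 + ½·4·5² = -25 cm; v ends 5 cm/s.
7–8 s: v starts 5 cm/s; Δx = 5·1 + ½·7·1² = 8.5 cm; v ends 12 cm/s.
x(8) = 0 + Σ Δx = -30.5 cm.

-30.5 cm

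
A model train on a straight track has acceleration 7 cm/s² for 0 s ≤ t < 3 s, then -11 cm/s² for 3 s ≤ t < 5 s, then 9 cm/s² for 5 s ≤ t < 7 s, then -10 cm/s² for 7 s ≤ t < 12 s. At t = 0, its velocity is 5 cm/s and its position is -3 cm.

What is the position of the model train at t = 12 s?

84.5 cm

On each constant-a segment, Δv = aΔt and Δx = v₀Δt + ½aΔt²; chain segment to segment.
0–3 s: v starts 5 cm/s; Δx = 5·3 + ½·7·3² = 46.5 cm; v ends 26 cm/s.
3–5 s: v starts 26 cm/s; Δx = 26·2 + ½·-11·2² = 30 cm; v ends 4 cm/s.
5–7 s: v starts 4 cm/s; Δx = 4·2 + ½·9·2² = 26 cm; v ends 22 cm/s.
7–12 s: v starts 22 cm/s; Δx = 22·5 + ½·-10·5² = -15 cm; v ends -28 cm/s.
x(12) = -3 + Σ Δx = 84.5 cm.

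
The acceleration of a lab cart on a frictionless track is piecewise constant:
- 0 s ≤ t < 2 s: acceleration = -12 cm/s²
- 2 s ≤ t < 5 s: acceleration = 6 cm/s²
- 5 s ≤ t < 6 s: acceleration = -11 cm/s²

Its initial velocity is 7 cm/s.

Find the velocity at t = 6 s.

-10 cm/s

Δv equals the area under the a-t graph; then v = v₀ + Δv.
0–2 s: -12 × 2 = -24 cm/s
2–5 s: 6 × 3 = 18 cm/s
5–6 s: -11 × 1 = -11 cm/s
Δv = -17 cm/s, so v(6) = 7 + (-17) = -10 cm/s.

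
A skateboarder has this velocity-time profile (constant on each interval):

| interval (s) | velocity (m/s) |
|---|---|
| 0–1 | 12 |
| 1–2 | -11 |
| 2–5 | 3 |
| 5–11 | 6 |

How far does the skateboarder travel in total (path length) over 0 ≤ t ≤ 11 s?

Distance (not displacement) is the total path length: add the absolute areas under v-t.
0–1 s: |12| × 1 = 12 m
1–2 s: |-11| × 1 = 11 m
2–5 s: |3| × 3 = 9 m
5–11 s: |6| × 6 = 36 m
Total distance = 68 m

68 m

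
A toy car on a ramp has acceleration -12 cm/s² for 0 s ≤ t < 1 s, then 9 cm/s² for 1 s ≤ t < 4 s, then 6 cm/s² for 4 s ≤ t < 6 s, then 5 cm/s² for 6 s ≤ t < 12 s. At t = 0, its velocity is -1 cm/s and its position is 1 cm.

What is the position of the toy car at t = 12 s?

On each constant-a segment, Δv = aΔt and Δx = v₀Δt + ½aΔt²; chain segment to segment.
0–1 s: v starts -1 cm/s; Δx = -1·1 + ½·-12·1² = -7 cm; v ends -13 cm/s.
1–4 s: v starts -13 cm/s; Δx = -13·3 + ½·9·3² = 1.5 cm; v ends 14 cm/s.
4–6 s: v starts 14 cm/s; Δx = 14·2 + ½·6·2² = 40 cm; v ends 26 cm/s.
6–12 s: v starts 26 cm/s; Δx = 26·6 + ½·5·6² = 246 cm; v ends 56 cm/s.
x(12) = 1 + Σ Δx = 281.5 cm.

281.5 cm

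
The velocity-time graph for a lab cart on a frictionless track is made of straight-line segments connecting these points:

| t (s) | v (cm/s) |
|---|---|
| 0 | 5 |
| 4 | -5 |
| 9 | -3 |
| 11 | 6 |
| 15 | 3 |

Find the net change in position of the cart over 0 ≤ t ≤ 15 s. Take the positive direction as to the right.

Net displacement equals the area under the velocity-time graph (areas below the axis count negative).
0–4 s: ½(5 + -5)(4) = 0 cm
4–9 s: ½(-5 + -3)(5) = -20 cm
9–11 s: ½(-3 + 6)(2) = 3 cm
11–15 s: ½(6 + 3)(4) = 18 cm
Net displacement = 1 cm

1 cm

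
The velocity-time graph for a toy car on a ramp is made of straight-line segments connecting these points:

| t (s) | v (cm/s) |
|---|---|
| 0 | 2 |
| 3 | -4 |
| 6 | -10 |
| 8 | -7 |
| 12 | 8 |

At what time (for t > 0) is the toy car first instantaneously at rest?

t = 1 s

v changes sign on 0–3 s (from 2 to -4); the graph is linear there, so v = 0 at t = 0 + (-2)·(3 − 0)/(-4 − 2) = 1 s.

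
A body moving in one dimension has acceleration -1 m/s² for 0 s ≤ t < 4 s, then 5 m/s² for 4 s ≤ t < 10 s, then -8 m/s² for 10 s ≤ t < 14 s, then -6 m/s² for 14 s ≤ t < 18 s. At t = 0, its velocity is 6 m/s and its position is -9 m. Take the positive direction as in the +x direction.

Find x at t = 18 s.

125 m

On each constant-a segment, Δv = aΔt and Δx = v₀Δt + ½aΔt²; chain segment to segment.
0–4 s: v starts 6 m/s; Δx = 6·4 + ½·-1·4² = 16 m; v ends 2 m/s.
4–10 s: v starts 2 m/s; Δx = 2·6 + ½·5·6² = 102 m; v ends 32 m/s.
10–14 s: v starts 32 m/s; Δx = 32·4 + ½·-8·4² = 64 m; v ends 0 m/s.
14–18 s: v starts 0 m/s; Δx = 0·4 + ½·-6·4² = -48 m; v ends -24 m/s.
x(18) = -9 + Σ Δx = 125 m.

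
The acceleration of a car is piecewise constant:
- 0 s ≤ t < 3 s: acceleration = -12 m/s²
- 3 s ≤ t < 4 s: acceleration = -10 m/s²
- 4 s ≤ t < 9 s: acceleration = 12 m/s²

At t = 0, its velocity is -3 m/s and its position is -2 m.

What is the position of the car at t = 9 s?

On each constant-a segment, Δv = aΔt and Δx = v₀Δt + ½aΔt²; chain segment to segment.
0–3 s: v starts -3 m/s; Δx = -3·3 + ½·-12·3² = -63 m; v ends -39 m/s.
3–4 s: v starts -39 m/s; Δx = -39·1 + ½·-10·1² = -44 m; v ends -49 m/s.
4–9 s: v starts -49 m/s; Δx = -49·5 + ½·12·5² = -95 m; v ends 11 m/s.
x(9) = -2 + Σ Δx = -204 m.

-204 m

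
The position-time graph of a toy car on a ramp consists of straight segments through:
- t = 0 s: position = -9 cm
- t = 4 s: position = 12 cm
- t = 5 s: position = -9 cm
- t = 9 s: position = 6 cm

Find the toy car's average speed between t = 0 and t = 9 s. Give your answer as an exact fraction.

19/3 cm/s

Average speed = (total path length)/(elapsed time); on a piecewise-linear x-t graph the path length is Σ|Δx|.
0–4 s: |Δx| = |12 − -9| = 21 cm
4–5 s: |Δx| = |-9 − 12| = 21 cm
5–9 s: |Δx| = |6 − -9| = 15 cm
Total path = 57 cm; average speed = 57/9 = 19/3 cm/s.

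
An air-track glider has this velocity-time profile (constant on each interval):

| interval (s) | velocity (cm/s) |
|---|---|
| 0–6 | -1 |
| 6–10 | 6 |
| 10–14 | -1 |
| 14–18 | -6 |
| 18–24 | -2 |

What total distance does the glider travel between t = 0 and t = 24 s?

70 cm

Total distance travelled is ∫|v| dt — sum the magnitudes of each area piece.
0–6 s: |-1| × 6 = 6 cm
6–10 s: |6| × 4 = 24 cm
10–14 s: |-1| × 4 = 4 cm
14–18 s: |-6| × 4 = 24 cm
18–24 s: |-2| × 6 = 12 cm
Total distance = 70 cm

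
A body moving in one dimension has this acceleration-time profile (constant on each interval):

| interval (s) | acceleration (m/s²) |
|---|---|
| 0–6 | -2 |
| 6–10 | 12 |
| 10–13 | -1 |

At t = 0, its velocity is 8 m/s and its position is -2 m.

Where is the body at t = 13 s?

217.5 m

On each constant-a segment, Δv = aΔt and Δx = v₀Δt + ½aΔt²; chain segment to segment.
0–6 s: v starts 8 m/s; Δx = 8·6 + ½·-2·6² = 12 m; v ends -4 m/s.
6–10 s: v starts -4 m/s; Δx = -4·4 + ½·12·4² = 80 m; v ends 44 m/s.
10–13 s: v starts 44 m/s; Δx = 44·3 + ½·-1·3² = 127.5 m; v ends 41 m/s.
x(13) = -2 + Σ Δx = 217.5 m.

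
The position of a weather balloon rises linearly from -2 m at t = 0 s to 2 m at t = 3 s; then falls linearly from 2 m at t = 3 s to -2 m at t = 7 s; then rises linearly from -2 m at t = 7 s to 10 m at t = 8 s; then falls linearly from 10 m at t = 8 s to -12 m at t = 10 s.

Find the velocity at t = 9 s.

Velocity is the slope of the x-t graph on 8–10 s: (-12 − 10)/(10 − 8) = -11 m/s.

-11 m/s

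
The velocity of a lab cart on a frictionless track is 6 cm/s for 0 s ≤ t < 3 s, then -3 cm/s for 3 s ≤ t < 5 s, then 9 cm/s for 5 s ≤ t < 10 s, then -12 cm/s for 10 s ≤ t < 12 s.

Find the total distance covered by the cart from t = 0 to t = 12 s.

93 cm

Distance (not displacement) is the total path length: add the absolute areas under v-t.
0–3 s: |6| × 3 = 18 cm
3–5 s: |-3| × 2 = 6 cm
5–10 s: |9| × 5 = 45 cm
10–12 s: |-12| × 2 = 24 cm
Total distance = 93 cm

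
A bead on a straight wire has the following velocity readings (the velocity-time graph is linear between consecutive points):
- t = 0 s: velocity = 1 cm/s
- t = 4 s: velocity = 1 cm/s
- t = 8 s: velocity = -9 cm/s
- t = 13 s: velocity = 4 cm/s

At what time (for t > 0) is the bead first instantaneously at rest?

v changes sign on 4–8 s (from 1 to -9); the graph is linear there, so v = 0 at t = 4 + (-1)·(8 − 4)/(-9 − 1) = 4.4 s.

t = 4.4 s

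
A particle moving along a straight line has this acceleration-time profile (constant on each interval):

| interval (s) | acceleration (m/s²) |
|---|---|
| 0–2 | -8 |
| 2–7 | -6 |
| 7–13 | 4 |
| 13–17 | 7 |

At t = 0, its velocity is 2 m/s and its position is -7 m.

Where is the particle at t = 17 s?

-380 m

On each constant-a segment, Δv = aΔt and Δx = v₀Δt + ½aΔt²; chain segment to segment.
0–2 s: v starts 2 m/s; Δx = 2·2 + ½·-8·2² = -12 m; v ends -14 m/s.
2–7 s: v starts -14 m/s; Δx = -14·5 + ½·-6·5² = -145 m; v ends -44 m/s.
7–13 s: v starts -44 m/s; Δx = -44·6 + ½·4·6² = -192 m; v ends -20 m/s.
13–17 s: v starts -20 m/s; Δx = -20·4 + ½·7·4² = -24 m; v ends 8 m/s.
x(17) = -7 + Σ Δx = -380 m.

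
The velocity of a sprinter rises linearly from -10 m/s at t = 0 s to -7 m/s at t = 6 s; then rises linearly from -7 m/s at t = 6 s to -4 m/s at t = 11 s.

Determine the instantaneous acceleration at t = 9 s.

0.6 m/s²

Acceleration is the slope of the v-t graph on 6–11 s: (-4 − -7)/(11 − 6) = 0.6 m/s².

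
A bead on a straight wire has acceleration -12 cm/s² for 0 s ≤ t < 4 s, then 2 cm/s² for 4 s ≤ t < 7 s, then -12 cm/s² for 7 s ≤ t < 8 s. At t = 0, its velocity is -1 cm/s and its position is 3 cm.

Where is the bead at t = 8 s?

-284 cm

On each constant-a segment, Δv = aΔt and Δx = v₀Δt + ½aΔt²; chain segment to segment.
0–4 s: v starts -1 cm/s; Δx = -1·4 + ½·-12·4² = -100 cm; v ends -49 cm/s.
4–7 s: v starts -49 cm/s; Δx = -49·3 + ½·2·3² = -138 cm; v ends -43 cm/s.
7–8 s: v starts -43 cm/s; Δx = -43·1 + ½·-12·1² = -49 cm; v ends -55 cm/s.
x(8) = 3 + Σ Δx = -284 cm.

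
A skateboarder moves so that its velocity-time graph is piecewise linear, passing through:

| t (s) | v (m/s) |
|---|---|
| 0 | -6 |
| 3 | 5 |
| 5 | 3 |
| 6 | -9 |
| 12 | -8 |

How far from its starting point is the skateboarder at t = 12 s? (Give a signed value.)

Displacement is the signed area under the v-t curve.
0–3 s: ½(-6 + 5)(3) = -1.5 m
3–5 s: ½(5 + 3)(2) = 8 m
5–6 s: ½(3 + -9)(1) = -3 m
6–12 s: ½(-9 + -8)(6) = -51 m
Net displacement = -47.5 m

-47.5 m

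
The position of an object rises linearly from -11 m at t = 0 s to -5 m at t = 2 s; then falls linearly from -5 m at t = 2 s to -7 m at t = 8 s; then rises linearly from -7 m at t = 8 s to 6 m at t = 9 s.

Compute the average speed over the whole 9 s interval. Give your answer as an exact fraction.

7/3 m/s

Average speed = (total path length)/(elapsed time); on a piecewise-linear x-t graph the path length is Σ|Δx|.
0–2 s: |Δx| = |-5 − -11| = 6 m
2–8 s: |Δx| = |-7 − -5| = 2 m
8–9 s: |Δx| = |6 − -7| = 13 m
Total path = 21 m; average speed = 21/9 = 7/3 m/s.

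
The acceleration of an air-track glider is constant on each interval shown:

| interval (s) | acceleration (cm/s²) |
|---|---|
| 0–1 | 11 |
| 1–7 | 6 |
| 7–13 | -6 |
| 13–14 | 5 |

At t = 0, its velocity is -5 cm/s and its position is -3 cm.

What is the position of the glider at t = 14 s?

294 cm

On each constant-a segment, Δv = aΔt and Δx = v₀Δt + ½aΔt²; chain segment to segment.
0–1 s: v starts -5 cm/s; Δx = -5·1 + ½·11·1² = 0.5 cm; v ends 6 cm/s.
1–7 s: v starts 6 cm/s; Δx = 6·6 + ½·6·6² = 144 cm; v ends 42 cm/s.
7–13 s: v starts 42 cm/s; Δx = 42·6 + ½·-6·6² = 144 cm; v ends 6 cm/s.
13–14 s: v starts 6 cm/s; Δx = 6·1 + ½·5·1² = 8.5 cm; v ends 11 cm/s.
x(14) = -3 + Σ Δx = 294 cm.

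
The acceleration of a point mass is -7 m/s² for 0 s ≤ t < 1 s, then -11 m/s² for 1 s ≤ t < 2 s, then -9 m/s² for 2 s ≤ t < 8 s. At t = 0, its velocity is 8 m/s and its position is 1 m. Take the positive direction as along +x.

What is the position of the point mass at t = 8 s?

-221 m

On each constant-a segment, Δv = aΔt and Δx = v₀Δt + ½aΔt²; chain segment to segment.
0–1 s: v starts 8 m/s; Δx = 8·1 + ½·-7·1² = 4.5 m; v ends 1 m/s.
1–2 s: v starts 1 m/s; Δx = 1·1 + ½·-11·1² = -4.5 m; v ends -10 m/s.
2–8 s: v starts -10 m/s; Δx = -10·6 + ½·-9·6² = -222 m; v ends -64 m/s.
x(8) = 1 + Σ Δx = -221 m.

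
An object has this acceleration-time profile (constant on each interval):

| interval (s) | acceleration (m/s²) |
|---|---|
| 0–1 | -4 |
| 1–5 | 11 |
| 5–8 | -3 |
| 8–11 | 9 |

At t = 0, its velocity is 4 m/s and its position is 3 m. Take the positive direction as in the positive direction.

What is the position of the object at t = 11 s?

On each constant-a segment, Δv = aΔt and Δx = v₀Δt + ½aΔt²; chain segment to segment.
0–1 s: v starts 4 m/s; Δx = 4·1 + ½·-4·1² = 2 m; v ends 0 m/s.
1–5 s: v starts 0 m/s; Δx = 0·4 + ½·11·4² = 88 m; v ends 44 m/s.
5–8 s: v starts 44 m/s; Δx = 44·3 + ½·-3·3² = 118.5 m; v ends 35 m/s.
8–11 s: v starts 35 m/s; Δx = 35·3 + ½·9·3² = 145.5 m; v ends 62 m/s.
x(11) = 3 + Σ Δx = 357 m.

357 m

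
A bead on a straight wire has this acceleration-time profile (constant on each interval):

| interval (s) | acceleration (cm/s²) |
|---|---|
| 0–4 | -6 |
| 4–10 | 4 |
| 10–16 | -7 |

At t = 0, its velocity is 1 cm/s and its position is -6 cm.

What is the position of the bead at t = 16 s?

-236 cm

On each constant-a segment, Δv = aΔt and Δx = v₀Δt + ½aΔt²; chain segment to segment.
0–4 s: v starts 1 cm/s; Δx = 1·4 + ½·-6·4² = -44 cm; v ends -23 cm/s.
4–10 s: v starts -23 cm/s; Δx = -23·6 + ½·4·6² = -66 cm; v ends 1 cm/s.
10–16 s: v starts 1 cm/s; Δx = 1·6 + ½·-7·6² = -120 cm; v ends -41 cm/s.
x(16) = -6 + Σ Δx = -236 cm.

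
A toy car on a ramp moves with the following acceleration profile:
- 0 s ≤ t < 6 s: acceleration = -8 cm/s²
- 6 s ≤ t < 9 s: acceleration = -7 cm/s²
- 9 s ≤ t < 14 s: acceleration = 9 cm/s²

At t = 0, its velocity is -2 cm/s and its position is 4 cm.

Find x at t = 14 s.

-576 cm

On each constant-a segment, Δv = aΔt and Δx = v₀Δt + ½aΔt²; chain segment to segment.
0–6 s: v starts -2 cm/s; Δx = -2·6 + ½·-8·6² = -156 cm; v ends -50 cm/s.
6–9 s: v starts -50 cm/s; Δx = -50·3 + ½·-7·3² = -181.5 cm; v ends -71 cm/s.
9–14 s: v starts -71 cm/s; Δx = -71·5 + ½·9·5² = -242.5 cm; v ends -26 cm/s.
x(14) = 4 + Σ Δx = -576 cm.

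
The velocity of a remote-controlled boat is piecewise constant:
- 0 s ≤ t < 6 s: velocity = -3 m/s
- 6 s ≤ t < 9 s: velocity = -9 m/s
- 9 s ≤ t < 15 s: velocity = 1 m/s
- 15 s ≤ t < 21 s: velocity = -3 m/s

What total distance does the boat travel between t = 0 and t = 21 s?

Distance (not displacement) is the total path length: add the absolute areas under v-t.
0–6 s: |-3| × 6 = 18 m
6–9 s: |-9| × 3 = 27 m
9–15 s: |1| × 6 = 6 m
15–21 s: |-3| × 6 = 18 m
Total distance = 69 m

69 m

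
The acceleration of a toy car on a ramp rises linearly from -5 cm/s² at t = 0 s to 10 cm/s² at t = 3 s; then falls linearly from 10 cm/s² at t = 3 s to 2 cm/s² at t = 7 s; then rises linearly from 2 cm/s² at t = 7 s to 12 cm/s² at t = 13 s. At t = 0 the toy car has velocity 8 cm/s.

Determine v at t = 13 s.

81.5 cm/s

Δv equals the area under the a-t graph; then v = v₀ + Δv.
0–3 s: ½(-5 + 10)(3) = 7.5 cm/s
3–7 s: ½(10 + 2)(4) = 24 cm/s
7–13 s: ½(2 + 12)(6) = 42 cm/s
Δv = 73.5 cm/s, so v(13) = 8 + (73.5) = 81.5 cm/s.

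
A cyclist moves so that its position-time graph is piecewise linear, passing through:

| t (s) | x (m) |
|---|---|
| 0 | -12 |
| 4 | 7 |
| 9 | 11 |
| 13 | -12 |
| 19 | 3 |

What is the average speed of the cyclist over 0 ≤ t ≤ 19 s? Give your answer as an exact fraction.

Average speed = (total path length)/(elapsed time); on a piecewise-linear x-t graph the path length is Σ|Δx|.
0–4 s: |Δx| = |7 − -12| = 19 m
4–9 s: |Δx| = |11 − 7| = 4 m
9–13 s: |Δx| = |-12 − 11| = 23 m
13–19 s: |Δx| = |3 − -12| = 15 m
Total path = 61 m; average speed = 61/19 = 61/19 m/s.

61/19 m/s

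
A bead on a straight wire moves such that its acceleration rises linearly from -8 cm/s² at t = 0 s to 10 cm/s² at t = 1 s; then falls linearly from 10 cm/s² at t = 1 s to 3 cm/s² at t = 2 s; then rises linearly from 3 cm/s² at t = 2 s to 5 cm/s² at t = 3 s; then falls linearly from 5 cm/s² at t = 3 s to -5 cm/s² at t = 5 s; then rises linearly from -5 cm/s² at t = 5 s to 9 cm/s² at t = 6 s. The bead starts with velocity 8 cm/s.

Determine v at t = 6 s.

21.5 cm/s

Δv equals the area under the a-t graph; then v = v₀ + Δv.
0–1 s: ½(-8 + 10)(1) = 1 cm/s
1–2 s: ½(10 + 3)(1) = 6.5 cm/s
2–3 s: ½(3 + 5)(1) = 4 cm/s
3–5 s: ½(5 + -5)(2) = 0 cm/s
5–6 s: ½(-5 + 9)(1) = 2 cm/s
Δv = 13.5 cm/s, so v(6) = 8 + (13.5) = 21.5 cm/s.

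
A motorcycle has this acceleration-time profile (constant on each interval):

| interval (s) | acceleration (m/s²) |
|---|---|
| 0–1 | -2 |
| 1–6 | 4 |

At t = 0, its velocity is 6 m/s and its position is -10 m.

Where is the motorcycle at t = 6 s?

On each constant-a segment, Δv = aΔt and Δx = v₀Δt + ½aΔt²; chain segment to segment.
0–1 s: v starts 6 m/s; Δx = 6·1 + ½·-2·1² = 5 m; v ends 4 m/s.
1–6 s: v starts 4 m/s; Δx = 4·5 + ½·4·5² = 70 m; v ends 24 m/s.
x(6) = -10 + Σ Δx = 65 m.

65 m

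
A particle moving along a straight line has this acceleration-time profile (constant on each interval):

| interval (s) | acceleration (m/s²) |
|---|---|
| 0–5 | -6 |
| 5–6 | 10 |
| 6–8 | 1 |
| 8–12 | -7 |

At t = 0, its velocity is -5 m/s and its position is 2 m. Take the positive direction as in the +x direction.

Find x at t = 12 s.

-324 m

On each constant-a segment, Δv = aΔt and Δx = v₀Δt + ½aΔt²; chain segment to segment.
0–5 s: v starts -5 m/s; Δx = -5·5 + ½·-6·5² = -100 m; v ends -35 m/s.
5–6 s: v starts -35 m/s; Δx = -35·1 + ½·10·1² = -30 m; v ends -25 m/s.
6–8 s: v starts -25 m/s; Δx = -25·2 + ½·1·2² = -48 m; v ends -23 m/s.
8–12 s: v starts -23 m/s; Δx = -23·4 + ½·-7·4² = -148 m; v ends -51 m/s.
x(12) = 2 + Σ Δx = -324 m.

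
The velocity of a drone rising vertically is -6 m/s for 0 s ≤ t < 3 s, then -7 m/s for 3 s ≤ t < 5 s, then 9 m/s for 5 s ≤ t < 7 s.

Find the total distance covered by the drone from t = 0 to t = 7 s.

50 m

Distance (not displacement) is the total path length: add the absolute areas under v-t.
0–3 s: |-6| × 3 = 18 m
3–5 s: |-7| × 2 = 14 m
5–7 s: |9| × 2 = 18 m
Total distance = 50 m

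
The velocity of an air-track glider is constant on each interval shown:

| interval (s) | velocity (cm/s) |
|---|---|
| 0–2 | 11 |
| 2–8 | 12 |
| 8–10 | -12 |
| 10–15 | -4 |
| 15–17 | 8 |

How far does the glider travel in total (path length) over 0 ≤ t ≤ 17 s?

154 cm

Total distance travelled is ∫|v| dt — sum the magnitudes of each area piece.
0–2 s: |11| × 2 = 22 cm
2–8 s: |12| × 6 = 72 cm
8–10 s: |-12| × 2 = 24 cm
10–15 s: |-4| × 5 = 20 cm
15–17 s: |8| × 2 = 16 cm
Total distance = 154 cm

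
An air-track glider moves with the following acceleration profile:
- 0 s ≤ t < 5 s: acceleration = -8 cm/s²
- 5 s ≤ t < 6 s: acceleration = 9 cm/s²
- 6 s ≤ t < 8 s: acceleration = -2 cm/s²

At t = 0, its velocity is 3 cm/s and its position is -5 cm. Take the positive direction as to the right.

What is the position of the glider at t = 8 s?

On each constant-a segment, Δv = aΔt and Δx = v₀Δt + ½aΔt²; chain segment to segment.
0–5 s: v starts 3 cm/s; Δx = 3·5 + ½·-8·5² = -85 cm; v ends -37 cm/s.
5–6 s: v starts -37 cm/s; Δx = -37·1 + ½·9·1² = -32.5 cm; v ends -28 cm/s.
6–8 s: v starts -28 cm/s; Δx = -28·2 + ½·-2·2² = -60 cm; v ends -32 cm/s.
x(8) = -5 + Σ Δx = -182.5 cm.

-182.5 cm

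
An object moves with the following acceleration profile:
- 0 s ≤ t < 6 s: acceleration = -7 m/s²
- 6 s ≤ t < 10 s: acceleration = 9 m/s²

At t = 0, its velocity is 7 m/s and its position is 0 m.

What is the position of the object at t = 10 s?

On each constant-a segment, Δv = aΔt and Δx = v₀Δt + ½aΔt²; chain segment to segment.
0–6 s: v starts 7 m/s; Δx = 7·6 + ½·-7·6² = -84 m; v ends -35 m/s.
6–10 s: v starts -35 m/s; Δx = -35·4 + ½·9·4² = -68 m; v ends 1 m/s.
x(10) = 0 + Σ Δx = -152 m.

-152 m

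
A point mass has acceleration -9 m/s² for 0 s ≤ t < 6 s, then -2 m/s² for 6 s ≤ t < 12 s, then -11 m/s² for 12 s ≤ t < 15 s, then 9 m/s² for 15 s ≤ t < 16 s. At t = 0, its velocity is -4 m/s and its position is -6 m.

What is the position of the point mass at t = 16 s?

On each constant-a segment, Δv = aΔt and Δx = v₀Δt + ½aΔt²; chain segment to segment.
0–6 s: v starts -4 m/s; Δx = -4·6 + ½·-9·6² = -186 m; v ends -58 m/s.
6–12 s: v starts -58 m/s; Δx = -58·6 + ½·-2·6² = -384 m; v ends -70 m/s.
12–15 s: v starts -70 m/s; Δx = -70·3 + ½·-11·3² = -259.5 m; v ends -103 m/s.
15–16 s: v starts -103 m/s; Δx = -103·1 + ½·9·1² = -98.5 m; v ends -94 m/s.
x(16) = -6 + Σ Δx = -934 m.

-934 m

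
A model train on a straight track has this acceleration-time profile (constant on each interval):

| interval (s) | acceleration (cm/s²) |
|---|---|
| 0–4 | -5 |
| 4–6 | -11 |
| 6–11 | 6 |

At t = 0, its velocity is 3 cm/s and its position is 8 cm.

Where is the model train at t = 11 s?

-196 cm

On each constant-a segment, Δv = aΔt and Δx = v₀Δt + ½aΔt²; chain segment to segment.
0–4 s: v starts 3 cm/s; Δx = 3·4 + ½·-5·4² = -28 cm; v ends -17 cm/s.
4–6 s: v starts -17 cm/s; Δx = -17·2 + ½·-11·2² = -56 cm; v ends -39 cm/s.
6–11 s: v starts -39 cm/s; Δx = -39·5 + ½·6·5² = -120 cm; v ends -9 cm/s.
x(11) = 8 + Σ Δx = -196 cm.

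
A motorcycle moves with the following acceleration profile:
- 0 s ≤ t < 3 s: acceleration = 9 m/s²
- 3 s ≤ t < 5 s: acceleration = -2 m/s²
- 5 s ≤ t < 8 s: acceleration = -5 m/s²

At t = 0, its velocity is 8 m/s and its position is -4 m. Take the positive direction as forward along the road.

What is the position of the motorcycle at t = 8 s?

On each constant-a segment, Δv = aΔt and Δx = v₀Δt + ½aΔt²; chain segment to segment.
0–3 s: v starts 8 m/s; Δx = 8·3 + ½·9·3² = 64.5 m; v ends 35 m/s.
3–5 s: v starts 35 m/s; Δx = 35·2 + ½·-2·2² = 66 m; v ends 31 m/s.
5–8 s: v starts 31 m/s; Δx = 31·3 + ½·-5·3² = 70.5 m; v ends 16 m/s.
x(8) = -4 + Σ Δx = 197 m.

197 m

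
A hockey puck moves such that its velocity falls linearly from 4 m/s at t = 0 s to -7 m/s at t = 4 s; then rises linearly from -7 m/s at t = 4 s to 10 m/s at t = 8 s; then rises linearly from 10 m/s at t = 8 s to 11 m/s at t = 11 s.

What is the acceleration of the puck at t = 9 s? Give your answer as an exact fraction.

Acceleration is the slope of the v-t graph on 8–11 s: (11 − 10)/(11 − 8) = 1/3 m/s².

1/3 m/s²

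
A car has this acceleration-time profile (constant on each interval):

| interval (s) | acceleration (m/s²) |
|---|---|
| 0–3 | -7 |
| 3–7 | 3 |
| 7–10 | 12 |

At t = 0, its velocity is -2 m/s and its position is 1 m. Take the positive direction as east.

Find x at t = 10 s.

-83.5 m

On each constant-a segment, Δv = aΔt and Δx = v₀Δt + ½aΔt²; chain segment to segment.
0–3 s: v starts -2 m/s; Δx = -2·3 + ½·-7·3² = -37.5 m; v ends -23 m/s.
3–7 s: v starts -23 m/s; Δx = -23·4 + ½·3·4² = -68 m; v ends -11 m/s.
7–10 s: v starts -11 m/s; Δx = -11·3 + ½·12·3² = 21 m; v ends 25 m/s.
x(10) = 1 + Σ Δx = -83.5 m.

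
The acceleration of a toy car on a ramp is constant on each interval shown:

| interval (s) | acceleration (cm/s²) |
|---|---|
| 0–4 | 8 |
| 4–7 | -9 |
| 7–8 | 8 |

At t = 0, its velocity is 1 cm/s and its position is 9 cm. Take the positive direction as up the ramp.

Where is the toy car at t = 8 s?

On each constant-a segment, Δv = aΔt and Δx = v₀Δt + ½aΔt²; chain segment to segment.
0–4 s: v starts 1 cm/s; Δx = 1·4 + ½·8·4² = 68 cm; v ends 33 cm/s.
4–7 s: v starts 33 cm/s; Δx = 33·3 + ½·-9·3² = 58.5 cm; v ends 6 cm/s.
7–8 s: v starts 6 cm/s; Δx = 6·1 + ½·8·1² = 10 cm; v ends 14 cm/s.
x(8) = 9 + Σ Δx = 145.5 cm.

145.5 cm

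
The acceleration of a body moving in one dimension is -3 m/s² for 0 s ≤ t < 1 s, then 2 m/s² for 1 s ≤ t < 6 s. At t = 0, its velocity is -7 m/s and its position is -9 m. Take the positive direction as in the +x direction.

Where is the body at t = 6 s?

On each constant-a segment, Δv = aΔt and Δx = v₀Δt + ½aΔt²; chain segment to segment.
0–1 s: v starts -7 m/s; Δx = -7·1 + ½·-3·1² = -8.5 m; v ends -10 m/s.
1–6 s: v starts -10 m/s; Δx = -10·5 + ½·2·5² = -25 m; v ends 0 m/s.
x(6) = -9 + Σ Δx = -42.5 m.

-42.5 m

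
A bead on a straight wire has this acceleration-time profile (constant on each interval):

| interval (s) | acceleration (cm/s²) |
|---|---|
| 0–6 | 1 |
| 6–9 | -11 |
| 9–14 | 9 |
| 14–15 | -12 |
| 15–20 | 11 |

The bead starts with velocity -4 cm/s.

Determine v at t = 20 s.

57 cm/s

Δv equals the area under the a-t graph; then v = v₀ + Δv.
0–6 s: 1 × 6 = 6 cm/s
6–9 s: -11 × 3 = -33 cm/s
9–14 s: 9 × 5 = 45 cm/s
14–15 s: -12 × 1 = -12 cm/s
15–20 s: 11 × 5 = 55 cm/s
Δv = 61 cm/s, so v(20) = -4 + (61) = 57 cm/s.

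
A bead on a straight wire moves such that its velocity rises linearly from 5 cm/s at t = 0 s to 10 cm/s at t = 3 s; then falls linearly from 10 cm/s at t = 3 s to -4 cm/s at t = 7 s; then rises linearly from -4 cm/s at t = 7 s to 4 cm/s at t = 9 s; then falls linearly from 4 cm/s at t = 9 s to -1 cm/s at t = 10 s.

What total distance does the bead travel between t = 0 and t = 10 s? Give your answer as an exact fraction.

Total distance travelled is ∫|v| dt — sum the magnitudes of each area piece.
0–3 s: |½(5 + 10)(3)| = 22.5 cm
3–7 s: v = 0 at t = 41/7 s; triangle areas 100/7 + 16/7 = 116/7 cm
7–9 s: v = 0 at t = 8 s; triangle areas 2 + 2 = 4 cm
9–10 s: v = 0 at t = 9.8 s; triangle areas 1.6 + 0.1 = 1.7 cm
Total distance = 1567/35 cm

1567/35 cm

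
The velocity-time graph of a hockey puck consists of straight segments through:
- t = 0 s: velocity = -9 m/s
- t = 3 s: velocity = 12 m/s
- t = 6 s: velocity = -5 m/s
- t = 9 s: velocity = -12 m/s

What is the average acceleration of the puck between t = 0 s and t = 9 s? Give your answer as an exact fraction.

Average acceleration = Δv/Δt = (-12 − -9)/(9 − 0) = -1/3 m/s².

-1/3 m/s²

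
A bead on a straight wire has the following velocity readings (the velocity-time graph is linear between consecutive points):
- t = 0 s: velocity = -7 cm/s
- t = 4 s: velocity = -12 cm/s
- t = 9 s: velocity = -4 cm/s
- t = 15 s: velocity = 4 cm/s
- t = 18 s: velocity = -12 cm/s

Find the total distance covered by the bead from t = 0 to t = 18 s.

105 cm

Distance (not displacement) is the total path length: add the absolute areas under v-t.
0–4 s: |½(-7 + -12)(4)| = 38 cm
4–9 s: |½(-12 + -4)(5)| = 40 cm
9–15 s: v = 0 at t = 12 s; triangle areas 6 + 6 = 12 cm
15–18 s: v = 0 at t = 15.75 s; triangle areas 1.5 + 13.5 = 15 cm
Total distance = 105 cm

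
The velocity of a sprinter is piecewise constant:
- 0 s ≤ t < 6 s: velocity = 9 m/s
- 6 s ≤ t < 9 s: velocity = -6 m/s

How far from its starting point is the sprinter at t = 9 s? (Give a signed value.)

Net displacement equals the area under the velocity-time graph (areas below the axis count negative).
0–6 s: 9 × 6 = 54 m
6–9 s: -6 × 3 = -18 m
Net displacement = 36 m

36 m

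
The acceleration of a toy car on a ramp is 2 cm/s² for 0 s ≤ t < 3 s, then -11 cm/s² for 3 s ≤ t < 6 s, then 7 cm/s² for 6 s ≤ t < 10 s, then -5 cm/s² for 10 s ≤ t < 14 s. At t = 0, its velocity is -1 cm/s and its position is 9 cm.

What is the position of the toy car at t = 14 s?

-115.5 cm

On each constant-a segment, Δv = aΔt and Δx = v₀Δt + ½aΔt²; chain segment to segment.
0–3 s: v starts -1 cm/s; Δx = -1·3 + ½·2·3² = 6 cm; v ends 5 cm/s.
3–6 s: v starts 5 cm/s; Δx = 5·3 + ½·-11·3² = -34.5 cm; v ends -28 cm/s.
6–10 s: v starts -28 cm/s; Δx = -28·4 + ½·7·4² = -56 cm; v ends 0 cm/s.
10–14 s: v starts 0 cm/s; Δx = 0·4 + ½·-5·4² = -40 cm; v ends -20 cm/s.
x(14) = 9 + Σ Δx = -115.5 cm.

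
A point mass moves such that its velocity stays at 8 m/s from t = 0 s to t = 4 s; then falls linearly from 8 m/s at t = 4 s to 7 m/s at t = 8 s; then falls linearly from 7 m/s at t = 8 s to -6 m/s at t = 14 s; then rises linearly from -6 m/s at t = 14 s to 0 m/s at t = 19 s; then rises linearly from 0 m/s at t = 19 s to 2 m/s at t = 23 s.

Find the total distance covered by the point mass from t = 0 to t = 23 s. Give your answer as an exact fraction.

1308/13 m

Total distance travelled is ∫|v| dt — sum the magnitudes of each area piece.
0–4 s: |8| × 4 = 32 m
4–8 s: |½(8 + 7)(4)| = 30 m
8–14 s: v = 0 at t = 146/13 s; triangle areas 147/13 + 108/13 = 255/13 m
14–19 s: |½(-6 + 0)(5)| = 15 m
19–23 s: |½(0 + 2)(4)| = 4 m
Total distance = 1308/13 m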